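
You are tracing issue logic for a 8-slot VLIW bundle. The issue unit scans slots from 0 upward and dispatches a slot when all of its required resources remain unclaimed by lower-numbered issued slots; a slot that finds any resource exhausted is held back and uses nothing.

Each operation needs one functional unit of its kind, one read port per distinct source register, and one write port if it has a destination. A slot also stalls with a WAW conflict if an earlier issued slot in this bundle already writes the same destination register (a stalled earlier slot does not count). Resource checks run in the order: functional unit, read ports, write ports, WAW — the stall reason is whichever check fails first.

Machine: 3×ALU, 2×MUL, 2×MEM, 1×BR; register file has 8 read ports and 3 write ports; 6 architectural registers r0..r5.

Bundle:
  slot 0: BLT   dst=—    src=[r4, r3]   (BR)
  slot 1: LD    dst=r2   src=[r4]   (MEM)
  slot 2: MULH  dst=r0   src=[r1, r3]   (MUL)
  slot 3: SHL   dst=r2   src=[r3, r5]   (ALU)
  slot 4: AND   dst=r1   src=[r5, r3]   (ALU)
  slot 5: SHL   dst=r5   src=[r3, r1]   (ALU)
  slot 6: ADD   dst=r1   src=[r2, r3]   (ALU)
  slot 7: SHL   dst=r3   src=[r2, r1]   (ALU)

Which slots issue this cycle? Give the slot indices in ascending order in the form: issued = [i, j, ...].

issued = [0, 1, 2, 4]

  0. BR ⇒ go  {3A/2Mu/2Ld/0B | 6r 3w}
  1. MEM→r2 ⇒ go  {3A/2Mu/1Ld/0B | 5r 2w}
  2. MUL→r0 ⇒ go  {3A/1Mu/1Ld/0B | 3r 1w}
  3. ALU→r2 ⇒ no(WAW)  {3A/1Mu/1Ld/0B | 3r 1w}
  4. ALU→r1 ⇒ go  {2A/1Mu/1Ld/0B | 1r 0w}
  5. ALU→r5 ⇒ no(RD_PORT)  {2A/1Mu/1Ld/0B | 1r 0w}
  6. ALU→r1 ⇒ no(RD_PORT)  {2A/1Mu/1Ld/0B | 1r 0w}
  7. ALU→r3 ⇒ no(RD_PORT)  {2A/1Mu/1Ld/0B | 1r 0w}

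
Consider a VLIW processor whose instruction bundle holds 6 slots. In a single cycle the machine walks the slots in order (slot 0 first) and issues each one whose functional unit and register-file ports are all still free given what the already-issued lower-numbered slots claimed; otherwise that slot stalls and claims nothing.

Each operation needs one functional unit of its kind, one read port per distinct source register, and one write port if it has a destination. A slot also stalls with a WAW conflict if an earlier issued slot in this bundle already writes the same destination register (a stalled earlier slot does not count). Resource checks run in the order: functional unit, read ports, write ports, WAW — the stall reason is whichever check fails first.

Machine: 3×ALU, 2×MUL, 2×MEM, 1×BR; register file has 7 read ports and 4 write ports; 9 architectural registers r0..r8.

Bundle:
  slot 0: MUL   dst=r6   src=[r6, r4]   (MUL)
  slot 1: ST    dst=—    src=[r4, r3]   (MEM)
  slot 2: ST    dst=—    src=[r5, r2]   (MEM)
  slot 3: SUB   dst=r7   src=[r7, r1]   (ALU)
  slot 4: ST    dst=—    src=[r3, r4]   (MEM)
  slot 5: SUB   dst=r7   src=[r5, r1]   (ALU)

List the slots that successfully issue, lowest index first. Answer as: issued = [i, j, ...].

slot 0 (MUL): ISSUE — free A3,Mu1,Ld2,B1 rp5 wp3
slot 1 (MEM): ISSUE — free A3,Mu1,Ld1,B1 rp3 wp3
slot 2 (MEM): ISSUE — free A3,Mu1,Ld0,B1 rp1 wp3
slot 3 (ALU): stall RD_PORT — free A3,Mu1,Ld0,B1 rp1 wp3
slot 4 (MEM): stall FU — free A3,Mu1,Ld0,B1 rp1 wp3
slot 5 (ALU): stall RD_PORT — free A3,Mu1,Ld0,B1 rp1 wp3

issued = [0, 1, 2]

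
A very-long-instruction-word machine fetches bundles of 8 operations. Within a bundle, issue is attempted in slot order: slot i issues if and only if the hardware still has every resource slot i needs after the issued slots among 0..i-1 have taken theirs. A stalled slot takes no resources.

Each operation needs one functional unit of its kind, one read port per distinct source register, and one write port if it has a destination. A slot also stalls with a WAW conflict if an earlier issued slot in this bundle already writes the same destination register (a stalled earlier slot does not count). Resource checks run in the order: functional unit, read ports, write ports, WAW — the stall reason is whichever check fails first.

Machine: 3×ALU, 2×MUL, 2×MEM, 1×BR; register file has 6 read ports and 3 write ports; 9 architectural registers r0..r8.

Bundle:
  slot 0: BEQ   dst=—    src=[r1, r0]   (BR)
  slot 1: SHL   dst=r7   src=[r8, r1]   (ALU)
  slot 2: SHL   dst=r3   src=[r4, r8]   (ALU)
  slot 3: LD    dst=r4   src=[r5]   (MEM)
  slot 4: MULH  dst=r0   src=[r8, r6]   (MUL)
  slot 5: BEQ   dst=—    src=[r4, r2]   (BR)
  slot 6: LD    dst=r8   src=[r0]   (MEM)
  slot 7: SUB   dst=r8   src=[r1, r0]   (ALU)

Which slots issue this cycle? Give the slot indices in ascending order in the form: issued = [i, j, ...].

issued = [0, 1, 2]

#0 BR src=r1,r0 dispatched  <A:3 Mu:2 Ld:2 B:0 rd:4 wr:3>
#1 ALU src=r8,r1 dispatched  <A:2 Mu:2 Ld:2 B:0 rd:2 wr:2>
#2 ALU src=r4,r8 dispatched  <A:1 Mu:2 Ld:2 B:0 rd:0 wr:1>
#3 MEM src=r5 held:RD_PORT  <A:1 Mu:2 Ld:2 B:0 rd:0 wr:1>
#4 MUL src=r8,r6 held:RD_PORT  <A:1 Mu:2 Ld:2 B:0 rd:0 wr:1>
#5 BR src=r4,r2 held:FU  <A:1 Mu:2 Ld:2 B:0 rd:0 wr:1>
#6 MEM src=r0 held:RD_PORT  <A:1 Mu:2 Ld:2 B:0 rd:0 wr:1>
#7 ALU src=r1,r0 held:RD_PORT  <A:1 Mu:2 Ld:2 B:0 rd:0 wr:1>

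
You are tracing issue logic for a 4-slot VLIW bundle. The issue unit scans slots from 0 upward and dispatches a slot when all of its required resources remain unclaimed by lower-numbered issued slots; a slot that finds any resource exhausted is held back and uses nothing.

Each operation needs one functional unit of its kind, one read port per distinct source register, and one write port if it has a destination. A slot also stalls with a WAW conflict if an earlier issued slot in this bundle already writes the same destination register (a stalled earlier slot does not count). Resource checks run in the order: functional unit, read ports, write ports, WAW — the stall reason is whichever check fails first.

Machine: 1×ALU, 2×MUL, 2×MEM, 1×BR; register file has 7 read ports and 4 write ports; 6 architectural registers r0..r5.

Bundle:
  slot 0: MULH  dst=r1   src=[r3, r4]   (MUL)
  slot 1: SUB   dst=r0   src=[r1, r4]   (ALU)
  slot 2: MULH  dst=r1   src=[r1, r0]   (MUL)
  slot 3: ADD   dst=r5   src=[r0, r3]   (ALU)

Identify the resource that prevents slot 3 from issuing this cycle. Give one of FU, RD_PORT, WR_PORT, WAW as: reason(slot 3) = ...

#0 MUL src=r3,r4 dispatched  <A:1 Mu:1 Ld:2 B:1 rd:5 wr:3>
#1 ALU src=r1,r4 dispatched  <A:0 Mu:1 Ld:2 B:1 rd:3 wr:2>
#2 MUL src=r1,r0 held:WAW  <A:0 Mu:1 Ld:2 B:1 rd:3 wr:2>
#3 ALU src=r0,r3 held:FU  <A:0 Mu:1 Ld:2 B:1 rd:3 wr:2>

reason(slot 3) = FU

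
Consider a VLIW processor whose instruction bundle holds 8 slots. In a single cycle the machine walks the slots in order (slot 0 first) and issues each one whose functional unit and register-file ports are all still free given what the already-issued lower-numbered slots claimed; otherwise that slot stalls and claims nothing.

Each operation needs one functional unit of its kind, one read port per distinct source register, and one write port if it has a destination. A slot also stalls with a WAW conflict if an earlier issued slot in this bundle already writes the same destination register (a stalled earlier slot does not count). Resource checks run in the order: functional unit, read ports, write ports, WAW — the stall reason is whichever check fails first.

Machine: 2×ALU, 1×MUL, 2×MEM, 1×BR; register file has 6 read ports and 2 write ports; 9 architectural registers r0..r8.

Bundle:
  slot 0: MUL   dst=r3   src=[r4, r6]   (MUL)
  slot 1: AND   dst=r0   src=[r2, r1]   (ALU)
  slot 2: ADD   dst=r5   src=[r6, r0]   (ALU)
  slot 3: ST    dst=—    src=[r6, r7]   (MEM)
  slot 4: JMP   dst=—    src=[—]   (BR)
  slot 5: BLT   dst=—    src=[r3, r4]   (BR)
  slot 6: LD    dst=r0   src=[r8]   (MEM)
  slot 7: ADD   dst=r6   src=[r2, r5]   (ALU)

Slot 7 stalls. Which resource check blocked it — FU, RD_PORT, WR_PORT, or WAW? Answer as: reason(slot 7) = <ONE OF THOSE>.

reason(slot 7) = RD_PORT

  0. MUL→r3 ⇒ go  {2A/0Mu/2Ld/1B | 4r 1w}
  1. ALU→r0 ⇒ go  {1A/0Mu/2Ld/1B | 2r 0w}
  2. ALU→r5 ⇒ no(WR_PORT)  {1A/0Mu/2Ld/1B | 2r 0w}
  3. MEM ⇒ go  {1A/0Mu/1Ld/1B | 0r 0w}
  4. BR ⇒ go  {1A/0Mu/1Ld/0B | 0r 0w}
  5. BR ⇒ no(FU)  {1A/0Mu/1Ld/0B | 0r 0w}
  6. MEM→r0 ⇒ no(RD_PORT)  {1A/0Mu/1Ld/0B | 0r 0w}
  7. ALU→r6 ⇒ no(RD_PORT)  {1A/0Mu/1Ld/0B | 0r 0w}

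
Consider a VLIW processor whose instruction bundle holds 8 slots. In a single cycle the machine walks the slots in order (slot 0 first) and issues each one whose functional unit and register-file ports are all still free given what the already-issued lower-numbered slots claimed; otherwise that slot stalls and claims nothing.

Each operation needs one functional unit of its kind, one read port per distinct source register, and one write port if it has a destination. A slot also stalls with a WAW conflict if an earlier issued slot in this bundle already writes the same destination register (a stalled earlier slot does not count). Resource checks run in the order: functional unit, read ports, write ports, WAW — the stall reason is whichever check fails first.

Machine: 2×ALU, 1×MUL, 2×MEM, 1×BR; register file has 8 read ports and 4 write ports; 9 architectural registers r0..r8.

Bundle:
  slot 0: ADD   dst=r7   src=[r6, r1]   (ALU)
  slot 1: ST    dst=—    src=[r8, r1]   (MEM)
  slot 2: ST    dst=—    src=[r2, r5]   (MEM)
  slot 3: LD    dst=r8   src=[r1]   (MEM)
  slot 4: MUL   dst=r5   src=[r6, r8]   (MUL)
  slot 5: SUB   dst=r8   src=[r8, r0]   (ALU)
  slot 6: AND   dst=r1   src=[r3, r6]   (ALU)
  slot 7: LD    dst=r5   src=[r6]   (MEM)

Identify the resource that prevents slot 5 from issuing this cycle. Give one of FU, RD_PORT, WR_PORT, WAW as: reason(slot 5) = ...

#0 ALU src=r6,r1 dispatched  <A:1 Mu:1 Ld:2 B:1 rd:6 wr:3>
#1 MEM src=r8,r1 dispatched  <A:1 Mu:1 Ld:1 B:1 rd:4 wr:3>
#2 MEM src=r2,r5 dispatched  <A:1 Mu:1 Ld:0 B:1 rd:2 wr:3>
#3 MEM src=r1 held:FU  <A:1 Mu:1 Ld:0 B:1 rd:2 wr:3>
#4 MUL src=r6,r8 dispatched  <A:1 Mu:0 Ld:0 B:1 rd:0 wr:2>
#5 ALU src=r8,r0 held:RD_PORT  <A:1 Mu:0 Ld:0 B:1 rd:0 wr:2>
#6 ALU src=r3,r6 held:RD_PORT  <A:1 Mu:0 Ld:0 B:1 rd:0 wr:2>
#7 MEM src=r6 held:FU  <A:1 Mu:0 Ld:0 B:1 rd:0 wr:2>

reason(slot 5) = RD_PORT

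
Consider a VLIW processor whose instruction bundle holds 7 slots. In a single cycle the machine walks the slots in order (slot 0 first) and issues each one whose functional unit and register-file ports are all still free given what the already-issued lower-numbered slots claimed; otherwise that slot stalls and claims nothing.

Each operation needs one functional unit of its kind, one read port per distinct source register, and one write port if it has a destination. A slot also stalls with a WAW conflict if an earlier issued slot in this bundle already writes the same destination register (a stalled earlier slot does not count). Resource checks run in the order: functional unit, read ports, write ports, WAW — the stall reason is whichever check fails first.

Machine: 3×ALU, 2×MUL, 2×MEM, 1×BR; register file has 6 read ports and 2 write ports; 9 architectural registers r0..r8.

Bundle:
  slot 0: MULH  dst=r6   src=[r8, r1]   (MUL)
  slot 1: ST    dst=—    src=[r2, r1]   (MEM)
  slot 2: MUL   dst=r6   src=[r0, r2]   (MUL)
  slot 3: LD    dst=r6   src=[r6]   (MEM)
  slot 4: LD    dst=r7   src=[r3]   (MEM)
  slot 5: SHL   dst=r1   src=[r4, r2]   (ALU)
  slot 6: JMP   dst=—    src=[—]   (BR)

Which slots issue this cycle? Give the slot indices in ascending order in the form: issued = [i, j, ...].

issued = [0, 1, 4, 6]

  0. MUL→r6 ⇒ go  {3A/1Mu/2Ld/1B | 4r 1w}
  1. MEM ⇒ go  {3A/1Mu/1Ld/1B | 2r 1w}
  2. MUL→r6 ⇒ no(WAW)  {3A/1Mu/1Ld/1B | 2r 1w}
  3. MEM→r6 ⇒ no(WAW)  {3A/1Mu/1Ld/1B | 2r 1w}
  4. MEM→r7 ⇒ go  {3A/1Mu/0Ld/1B | 1r 0w}
  5. ALU→r1 ⇒ no(RD_PORT)  {3A/1Mu/0Ld/1B | 1r 0w}
  6. BR ⇒ go  {3A/1Mu/0Ld/0B | 1r 0w}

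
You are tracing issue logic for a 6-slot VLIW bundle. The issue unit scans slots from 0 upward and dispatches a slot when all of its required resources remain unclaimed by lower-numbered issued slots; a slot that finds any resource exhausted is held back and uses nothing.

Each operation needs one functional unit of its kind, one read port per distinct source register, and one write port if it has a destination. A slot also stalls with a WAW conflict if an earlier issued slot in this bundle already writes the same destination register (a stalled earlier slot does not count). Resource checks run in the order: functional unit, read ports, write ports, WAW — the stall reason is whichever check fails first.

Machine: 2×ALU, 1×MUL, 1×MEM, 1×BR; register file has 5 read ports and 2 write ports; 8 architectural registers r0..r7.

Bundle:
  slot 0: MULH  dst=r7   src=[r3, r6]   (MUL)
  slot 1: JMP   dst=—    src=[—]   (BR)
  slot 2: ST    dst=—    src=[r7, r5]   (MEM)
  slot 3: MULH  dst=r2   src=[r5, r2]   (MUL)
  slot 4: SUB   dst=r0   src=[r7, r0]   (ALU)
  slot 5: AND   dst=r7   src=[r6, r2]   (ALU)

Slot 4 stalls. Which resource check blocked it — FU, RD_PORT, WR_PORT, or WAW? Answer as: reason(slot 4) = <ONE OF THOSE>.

reason(slot 4) = RD_PORT

slot 0 (MUL): ISSUE — free A2,Mu0,Ld1,B1 rp3 wp1
slot 1 (BR): ISSUE — free A2,Mu0,Ld1,B0 rp3 wp1
slot 2 (MEM): ISSUE — free A2,Mu0,Ld0,B0 rp1 wp1
slot 3 (MUL): stall FU — free A2,Mu0,Ld0,B0 rp1 wp1
slot 4 (ALU): stall RD_PORT — free A2,Mu0,Ld0,B0 rp1 wp1
slot 5 (ALU): stall RD_PORT — free A2,Mu0,Ld0,B0 rp1 wp1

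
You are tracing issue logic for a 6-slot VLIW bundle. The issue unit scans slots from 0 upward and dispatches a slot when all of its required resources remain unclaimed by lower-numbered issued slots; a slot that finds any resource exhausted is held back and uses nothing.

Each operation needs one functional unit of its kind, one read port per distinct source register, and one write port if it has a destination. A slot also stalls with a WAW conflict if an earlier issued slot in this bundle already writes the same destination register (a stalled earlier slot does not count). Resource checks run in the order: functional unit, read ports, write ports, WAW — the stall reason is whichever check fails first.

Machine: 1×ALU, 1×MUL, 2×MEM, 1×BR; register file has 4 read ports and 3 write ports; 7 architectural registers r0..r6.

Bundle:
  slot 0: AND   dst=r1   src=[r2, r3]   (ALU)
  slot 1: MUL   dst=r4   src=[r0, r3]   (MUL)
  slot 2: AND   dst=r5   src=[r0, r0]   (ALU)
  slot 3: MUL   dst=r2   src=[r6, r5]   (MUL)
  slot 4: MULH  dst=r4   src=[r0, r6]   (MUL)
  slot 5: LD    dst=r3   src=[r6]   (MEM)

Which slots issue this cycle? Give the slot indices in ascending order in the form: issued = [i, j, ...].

  0. ALU→r1 ⇒ go  {0A/1Mu/2Ld/1B | 2r 2w}
  1. MUL→r4 ⇒ go  {0A/0Mu/2Ld/1B | 0r 1w}
  2. ALU→r5 ⇒ no(FU)  {0A/0Mu/2Ld/1B | 0r 1w}
  3. MUL→r2 ⇒ no(FU)  {0A/0Mu/2Ld/1B | 0r 1w}
  4. MUL→r4 ⇒ no(FU)  {0A/0Mu/2Ld/1B | 0r 1w}
  5. MEM→r3 ⇒ no(RD_PORT)  {0A/0Mu/2Ld/1B | 0r 1w}

issued = [0, 1]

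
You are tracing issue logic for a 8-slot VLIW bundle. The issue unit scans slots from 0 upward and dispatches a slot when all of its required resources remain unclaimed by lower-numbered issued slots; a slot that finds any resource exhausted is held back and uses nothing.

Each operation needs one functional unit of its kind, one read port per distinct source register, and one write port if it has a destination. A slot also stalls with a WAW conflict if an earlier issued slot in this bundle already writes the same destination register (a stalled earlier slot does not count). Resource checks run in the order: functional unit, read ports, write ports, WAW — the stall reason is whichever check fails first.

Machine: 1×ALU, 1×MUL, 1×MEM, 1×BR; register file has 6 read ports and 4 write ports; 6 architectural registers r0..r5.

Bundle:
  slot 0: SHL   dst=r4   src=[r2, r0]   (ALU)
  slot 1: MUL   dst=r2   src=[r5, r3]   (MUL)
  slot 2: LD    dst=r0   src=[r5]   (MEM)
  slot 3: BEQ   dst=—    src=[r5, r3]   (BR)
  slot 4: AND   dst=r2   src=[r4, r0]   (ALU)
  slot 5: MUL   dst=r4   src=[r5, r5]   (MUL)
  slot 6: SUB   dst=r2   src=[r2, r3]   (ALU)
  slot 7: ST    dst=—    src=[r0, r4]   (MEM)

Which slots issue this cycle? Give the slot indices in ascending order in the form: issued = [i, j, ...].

issued = [0, 1, 2]

slot 0 (ALU): ISSUE — free A0,Mu1,Ld1,B1 rp4 wp3
slot 1 (MUL): ISSUE — free A0,Mu0,Ld1,B1 rp2 wp2
slot 2 (MEM): ISSUE — free A0,Mu0,Ld0,B1 rp1 wp1
slot 3 (BR): stall RD_PORT — free A0,Mu0,Ld0,B1 rp1 wp1
slot 4 (ALU): stall FU — free A0,Mu0,Ld0,B1 rp1 wp1
slot 5 (MUL): stall FU — free A0,Mu0,Ld0,B1 rp1 wp1
slot 6 (ALU): stall FU — free A0,Mu0,Ld0,B1 rp1 wp1
slot 7 (MEM): stall FU — free A0,Mu0,Ld0,B1 rp1 wp1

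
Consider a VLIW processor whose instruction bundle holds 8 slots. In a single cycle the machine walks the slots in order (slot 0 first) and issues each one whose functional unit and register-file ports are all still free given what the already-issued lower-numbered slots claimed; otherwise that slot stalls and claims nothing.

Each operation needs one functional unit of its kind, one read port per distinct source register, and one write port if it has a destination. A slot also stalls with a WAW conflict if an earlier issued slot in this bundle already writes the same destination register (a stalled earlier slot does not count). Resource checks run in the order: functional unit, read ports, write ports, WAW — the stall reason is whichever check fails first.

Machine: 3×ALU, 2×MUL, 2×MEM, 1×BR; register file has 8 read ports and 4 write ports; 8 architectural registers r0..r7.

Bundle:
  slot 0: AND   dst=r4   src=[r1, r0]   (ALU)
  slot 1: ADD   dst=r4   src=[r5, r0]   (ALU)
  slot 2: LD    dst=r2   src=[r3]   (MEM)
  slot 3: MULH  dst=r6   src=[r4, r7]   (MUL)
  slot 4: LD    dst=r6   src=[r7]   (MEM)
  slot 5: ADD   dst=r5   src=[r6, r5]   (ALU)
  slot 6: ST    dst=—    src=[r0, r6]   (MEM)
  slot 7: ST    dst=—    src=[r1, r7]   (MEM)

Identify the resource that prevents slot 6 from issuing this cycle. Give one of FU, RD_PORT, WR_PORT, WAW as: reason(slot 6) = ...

reason(slot 6) = RD_PORT

[0] ALU needs rd=2 wr=1: ok; after: ALU=2 MUL=2 MEM=2 BR=1, R=6, W=3
[1] ALU needs rd=2 wr=1: WAW; after: ALU=2 MUL=2 MEM=2 BR=1, R=6, W=3
[2] MEM needs rd=1 wr=1: ok; after: ALU=2 MUL=2 MEM=1 BR=1, R=5, W=2
[3] MUL needs rd=2 wr=1: ok; after: ALU=2 MUL=1 MEM=1 BR=1, R=3, W=1
[4] MEM needs rd=1 wr=1: WAW; after: ALU=2 MUL=1 MEM=1 BR=1, R=3, W=1
[5] ALU needs rd=2 wr=1: ok; after: ALU=1 MUL=1 MEM=1 BR=1, R=1, W=0
[6] MEM needs rd=2 wr=0: RD_PORT; after: ALU=1 MUL=1 MEM=1 BR=1, R=1, W=0
[7] MEM needs rd=2 wr=0: RD_PORT; after: ALU=1 MUL=1 MEM=1 BR=1, R=1, W=0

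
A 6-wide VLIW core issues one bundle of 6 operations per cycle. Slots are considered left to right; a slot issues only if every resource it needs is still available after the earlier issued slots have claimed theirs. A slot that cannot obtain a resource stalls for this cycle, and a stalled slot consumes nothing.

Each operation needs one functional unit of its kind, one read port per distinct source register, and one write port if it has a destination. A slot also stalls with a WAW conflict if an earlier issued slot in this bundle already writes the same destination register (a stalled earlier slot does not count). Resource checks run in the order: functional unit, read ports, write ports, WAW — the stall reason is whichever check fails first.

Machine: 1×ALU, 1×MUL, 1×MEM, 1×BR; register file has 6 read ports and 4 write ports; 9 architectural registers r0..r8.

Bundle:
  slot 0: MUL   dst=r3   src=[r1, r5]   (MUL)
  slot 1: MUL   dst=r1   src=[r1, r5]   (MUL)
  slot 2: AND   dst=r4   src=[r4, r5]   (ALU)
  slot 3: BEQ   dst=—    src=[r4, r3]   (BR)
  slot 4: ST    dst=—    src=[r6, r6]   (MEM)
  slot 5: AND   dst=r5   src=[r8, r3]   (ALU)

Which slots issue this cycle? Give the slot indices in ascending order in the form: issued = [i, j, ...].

slot 0 (MUL): ISSUE — free A1,Mu0,Ld1,B1 rp4 wp3
slot 1 (MUL): stall FU — free A1,Mu0,Ld1,B1 rp4 wp3
slot 2 (ALU): ISSUE — free A0,Mu0,Ld1,B1 rp2 wp2
slot 3 (BR): ISSUE — free A0,Mu0,Ld1,B0 rp0 wp2
slot 4 (MEM): stall RD_PORT — free A0,Mu0,Ld1,B0 rp0 wp2
slot 5 (ALU): stall FU — free A0,Mu0,Ld1,B0 rp0 wp2

issued = [0, 2, 3]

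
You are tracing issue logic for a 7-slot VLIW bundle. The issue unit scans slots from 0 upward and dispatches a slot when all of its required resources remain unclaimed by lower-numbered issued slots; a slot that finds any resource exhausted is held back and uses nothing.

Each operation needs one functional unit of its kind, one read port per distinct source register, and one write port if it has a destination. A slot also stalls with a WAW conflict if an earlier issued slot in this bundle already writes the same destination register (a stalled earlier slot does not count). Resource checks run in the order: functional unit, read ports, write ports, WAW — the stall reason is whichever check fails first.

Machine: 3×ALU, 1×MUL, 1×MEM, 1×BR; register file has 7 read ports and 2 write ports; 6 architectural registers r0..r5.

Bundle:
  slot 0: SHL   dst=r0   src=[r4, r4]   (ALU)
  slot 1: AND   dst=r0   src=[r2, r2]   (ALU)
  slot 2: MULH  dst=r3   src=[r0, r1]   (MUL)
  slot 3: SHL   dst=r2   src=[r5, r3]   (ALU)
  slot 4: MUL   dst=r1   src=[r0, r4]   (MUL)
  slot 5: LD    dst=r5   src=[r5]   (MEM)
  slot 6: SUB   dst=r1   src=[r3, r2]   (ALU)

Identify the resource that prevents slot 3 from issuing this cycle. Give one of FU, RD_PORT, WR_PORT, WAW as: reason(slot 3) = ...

reason(slot 3) = WR_PORT

[0] ALU needs rd=1 wr=1: ok; after: ALU=2 MUL=1 MEM=1 BR=1, R=6, W=1
[1] ALU needs rd=1 wr=1: WAW; after: ALU=2 MUL=1 MEM=1 BR=1, R=6, W=1
[2] MUL needs rd=2 wr=1: ok; after: ALU=2 MUL=0 MEM=1 BR=1, R=4, W=0
[3] ALU needs rd=2 wr=1: WR_PORT; after: ALU=2 MUL=0 MEM=1 BR=1, R=4, W=0
[4] MUL needs rd=2 wr=1: FU; after: ALU=2 MUL=0 MEM=1 BR=1, R=4, W=0
[5] MEM needs rd=1 wr=1: WR_PORT; after: ALU=2 MUL=0 MEM=1 BR=1, R=4, W=0
[6] ALU needs rd=2 wr=1: WR_PORT; after: ALU=2 MUL=0 MEM=1 BR=1, R=4, W=0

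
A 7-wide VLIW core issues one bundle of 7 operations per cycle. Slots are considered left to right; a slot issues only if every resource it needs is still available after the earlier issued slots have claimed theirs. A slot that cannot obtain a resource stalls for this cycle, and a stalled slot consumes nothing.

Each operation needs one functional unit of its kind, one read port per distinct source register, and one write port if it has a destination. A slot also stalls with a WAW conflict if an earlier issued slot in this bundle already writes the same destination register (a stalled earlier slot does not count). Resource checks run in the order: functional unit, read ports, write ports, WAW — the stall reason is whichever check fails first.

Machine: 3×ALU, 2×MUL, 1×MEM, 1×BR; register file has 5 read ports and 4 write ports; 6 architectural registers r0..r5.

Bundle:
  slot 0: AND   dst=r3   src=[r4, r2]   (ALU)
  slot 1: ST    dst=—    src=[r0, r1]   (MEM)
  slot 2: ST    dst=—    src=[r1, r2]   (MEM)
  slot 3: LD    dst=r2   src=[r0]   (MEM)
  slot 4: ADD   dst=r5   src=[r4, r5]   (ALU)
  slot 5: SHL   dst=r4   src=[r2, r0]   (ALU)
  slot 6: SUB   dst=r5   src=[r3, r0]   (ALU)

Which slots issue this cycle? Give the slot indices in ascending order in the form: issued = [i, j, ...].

  0. ALU→r3 ⇒ go  {2A/2Mu/1Ld/1B | 3r 3w}
  1. MEM ⇒ go  {2A/2Mu/0Ld/1B | 1r 3w}
  2. MEM ⇒ no(FU)  {2A/2Mu/0Ld/1B | 1r 3w}
  3. MEM→r2 ⇒ no(FU)  {2A/2Mu/0Ld/1B | 1r 3w}
  4. ALU→r5 ⇒ no(RD_PORT)  {2A/2Mu/0Ld/1B | 1r 3w}
  5. ALU→r4 ⇒ no(RD_PORT)  {2A/2Mu/0Ld/1B | 1r 3w}
  6. ALU→r5 ⇒ no(RD_PORT)  {2A/2Mu/0Ld/1B | 1r 3w}

issued = [0, 1]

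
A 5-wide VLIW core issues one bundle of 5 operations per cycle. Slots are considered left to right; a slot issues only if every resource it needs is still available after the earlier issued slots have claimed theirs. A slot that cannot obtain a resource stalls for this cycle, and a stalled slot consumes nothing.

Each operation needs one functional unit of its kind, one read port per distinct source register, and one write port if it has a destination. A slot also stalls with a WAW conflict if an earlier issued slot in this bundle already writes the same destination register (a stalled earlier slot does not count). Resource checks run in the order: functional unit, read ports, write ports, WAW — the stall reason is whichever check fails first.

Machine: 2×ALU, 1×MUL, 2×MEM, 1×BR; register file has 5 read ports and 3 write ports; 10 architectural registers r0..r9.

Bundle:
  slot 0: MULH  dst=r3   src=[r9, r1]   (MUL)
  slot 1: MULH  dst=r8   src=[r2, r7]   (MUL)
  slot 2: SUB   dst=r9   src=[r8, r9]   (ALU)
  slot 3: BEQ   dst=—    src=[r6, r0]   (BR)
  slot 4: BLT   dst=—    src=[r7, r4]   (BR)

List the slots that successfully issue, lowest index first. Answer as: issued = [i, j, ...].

issued = [0, 2]

(0) want 1×MUL +2rd +1wr — yes → AL2|MU0|ME2|BR1|rd3|wr2
(1) want 1×MUL +2rd +1wr — FU → AL2|MU0|ME2|BR1|rd3|wr2
(2) want 1×ALU +2rd +1wr — yes → AL1|MU0|ME2|BR1|rd1|wr1
(3) want 1×BR +2rd +0wr — RD_PORT → AL1|MU0|ME2|BR1|rd1|wr1
(4) want 1×BR +2rd +0wr — RD_PORT → AL1|MU0|ME2|BR1|rd1|wr1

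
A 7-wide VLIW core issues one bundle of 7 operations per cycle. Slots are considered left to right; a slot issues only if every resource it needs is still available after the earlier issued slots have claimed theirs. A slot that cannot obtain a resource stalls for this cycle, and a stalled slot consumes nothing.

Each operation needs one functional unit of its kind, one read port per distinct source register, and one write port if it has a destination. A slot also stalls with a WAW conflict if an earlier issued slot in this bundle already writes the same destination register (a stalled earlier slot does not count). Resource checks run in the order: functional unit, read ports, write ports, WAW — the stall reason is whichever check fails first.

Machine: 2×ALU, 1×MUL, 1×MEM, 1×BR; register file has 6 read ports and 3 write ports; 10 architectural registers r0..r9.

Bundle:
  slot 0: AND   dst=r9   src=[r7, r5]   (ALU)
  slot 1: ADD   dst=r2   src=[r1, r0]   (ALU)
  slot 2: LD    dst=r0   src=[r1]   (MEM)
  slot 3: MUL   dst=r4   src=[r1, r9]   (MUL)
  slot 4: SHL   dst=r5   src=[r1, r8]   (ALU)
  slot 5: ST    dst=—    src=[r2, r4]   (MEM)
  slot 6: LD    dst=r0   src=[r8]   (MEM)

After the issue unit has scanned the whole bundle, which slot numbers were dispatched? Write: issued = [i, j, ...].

issued = [0, 1, 2]

#0 ALU src=r7,r5 dispatched  <A:1 Mu:1 Ld:1 B:1 rd:4 wr:2>
#1 ALU src=r1,r0 dispatched  <A:0 Mu:1 Ld:1 B:1 rd:2 wr:1>
#2 MEM src=r1 dispatched  <A:0 Mu:1 Ld:0 B:1 rd:1 wr:0>
#3 MUL src=r1,r9 held:RD_PORT  <A:0 Mu:1 Ld:0 B:1 rd:1 wr:0>
#4 ALU src=r1,r8 held:FU  <A:0 Mu:1 Ld:0 B:1 rd:1 wr:0>
#5 MEM src=r2,r4 held:FU  <A:0 Mu:1 Ld:0 B:1 rd:1 wr:0>
#6 MEM src=r8 held:FU  <A:0 Mu:1 Ld:0 B:1 rd:1 wr:0>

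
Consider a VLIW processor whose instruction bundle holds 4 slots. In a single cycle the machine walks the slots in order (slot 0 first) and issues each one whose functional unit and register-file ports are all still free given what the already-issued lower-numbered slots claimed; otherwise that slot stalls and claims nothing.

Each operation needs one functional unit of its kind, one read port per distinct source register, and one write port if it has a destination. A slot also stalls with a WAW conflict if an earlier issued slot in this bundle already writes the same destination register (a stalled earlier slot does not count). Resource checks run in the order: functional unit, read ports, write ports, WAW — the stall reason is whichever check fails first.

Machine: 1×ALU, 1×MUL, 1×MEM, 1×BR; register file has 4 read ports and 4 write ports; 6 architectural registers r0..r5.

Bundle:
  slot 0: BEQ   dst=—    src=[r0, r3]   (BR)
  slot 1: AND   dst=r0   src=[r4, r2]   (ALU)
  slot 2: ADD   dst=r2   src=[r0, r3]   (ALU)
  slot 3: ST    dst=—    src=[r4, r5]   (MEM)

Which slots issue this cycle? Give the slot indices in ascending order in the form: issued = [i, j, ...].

(0) want 1×BR +2rd +0wr — yes → AL1|MU1|ME1|BR0|rd2|wr4
(1) want 1×ALU +2rd +1wr — yes → AL0|MU1|ME1|BR0|rd0|wr3
(2) want 1×ALU +2rd +1wr — FU → AL0|MU1|ME1|BR0|rd0|wr3
(3) want 1×MEM +2rd +0wr — RD_PORT → AL0|MU1|ME1|BR0|rd0|wr3

issued = [0, 1]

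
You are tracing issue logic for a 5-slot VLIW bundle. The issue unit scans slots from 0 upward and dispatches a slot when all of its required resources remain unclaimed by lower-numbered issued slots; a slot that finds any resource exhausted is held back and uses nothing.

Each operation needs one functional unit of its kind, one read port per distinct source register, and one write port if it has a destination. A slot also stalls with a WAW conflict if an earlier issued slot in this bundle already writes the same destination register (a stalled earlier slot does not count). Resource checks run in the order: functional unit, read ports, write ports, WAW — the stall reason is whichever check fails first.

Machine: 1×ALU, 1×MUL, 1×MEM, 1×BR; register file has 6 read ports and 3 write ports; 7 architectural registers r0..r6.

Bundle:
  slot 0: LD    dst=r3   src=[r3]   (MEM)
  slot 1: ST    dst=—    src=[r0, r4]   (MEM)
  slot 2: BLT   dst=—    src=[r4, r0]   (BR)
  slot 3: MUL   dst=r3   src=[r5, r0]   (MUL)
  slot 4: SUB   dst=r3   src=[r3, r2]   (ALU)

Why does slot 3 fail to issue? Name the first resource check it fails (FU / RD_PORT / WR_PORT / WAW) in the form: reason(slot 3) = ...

reason(slot 3) = WAW

(0) want 1×MEM +1rd +1wr — yes → AL1|MU1|ME0|BR1|rd5|wr2
(1) want 1×MEM +2rd +0wr — FU → AL1|MU1|ME0|BR1|rd5|wr2
(2) want 1×BR +2rd +0wr — yes → AL1|MU1|ME0|BR0|rd3|wr2
(3) want 1×MUL +2rd +1wr — WAW → AL1|MU1|ME0|BR0|rd3|wr2
(4) want 1×ALU +2rd +1wr — WAW → AL1|MU1|ME0|BR0|rd3|wr2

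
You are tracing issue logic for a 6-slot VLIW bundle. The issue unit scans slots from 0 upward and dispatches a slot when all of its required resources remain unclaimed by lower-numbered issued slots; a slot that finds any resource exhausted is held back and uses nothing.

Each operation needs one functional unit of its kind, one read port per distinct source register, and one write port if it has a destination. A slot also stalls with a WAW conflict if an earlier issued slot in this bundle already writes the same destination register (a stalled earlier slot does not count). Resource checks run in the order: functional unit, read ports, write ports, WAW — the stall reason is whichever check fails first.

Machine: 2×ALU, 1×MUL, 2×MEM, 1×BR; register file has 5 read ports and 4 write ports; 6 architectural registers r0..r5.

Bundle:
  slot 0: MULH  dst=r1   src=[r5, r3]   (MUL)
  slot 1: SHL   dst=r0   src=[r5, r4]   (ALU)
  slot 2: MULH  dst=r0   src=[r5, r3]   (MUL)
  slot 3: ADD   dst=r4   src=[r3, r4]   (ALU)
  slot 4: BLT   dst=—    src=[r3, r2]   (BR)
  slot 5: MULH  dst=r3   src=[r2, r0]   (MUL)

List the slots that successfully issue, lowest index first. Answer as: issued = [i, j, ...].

#0 MUL src=r5,r3 dispatched  <A:2 Mu:0 Ld:2 B:1 rd:3 wr:3>
#1 ALU src=r5,r4 dispatched  <A:1 Mu:0 Ld:2 B:1 rd:1 wr:2>
#2 MUL src=r5,r3 held:FU  <A:1 Mu:0 Ld:2 B:1 rd:1 wr:2>
#3 ALU src=r3,r4 held:RD_PORT  <A:1 Mu:0 Ld:2 B:1 rd:1 wr:2>
#4 BR src=r3,r2 held:RD_PORT  <A:1 Mu:0 Ld:2 B:1 rd:1 wr:2>
#5 MUL src=r2,r0 held:FU  <A:1 Mu:0 Ld:2 B:1 rd:1 wr:2>

issued = [0, 1]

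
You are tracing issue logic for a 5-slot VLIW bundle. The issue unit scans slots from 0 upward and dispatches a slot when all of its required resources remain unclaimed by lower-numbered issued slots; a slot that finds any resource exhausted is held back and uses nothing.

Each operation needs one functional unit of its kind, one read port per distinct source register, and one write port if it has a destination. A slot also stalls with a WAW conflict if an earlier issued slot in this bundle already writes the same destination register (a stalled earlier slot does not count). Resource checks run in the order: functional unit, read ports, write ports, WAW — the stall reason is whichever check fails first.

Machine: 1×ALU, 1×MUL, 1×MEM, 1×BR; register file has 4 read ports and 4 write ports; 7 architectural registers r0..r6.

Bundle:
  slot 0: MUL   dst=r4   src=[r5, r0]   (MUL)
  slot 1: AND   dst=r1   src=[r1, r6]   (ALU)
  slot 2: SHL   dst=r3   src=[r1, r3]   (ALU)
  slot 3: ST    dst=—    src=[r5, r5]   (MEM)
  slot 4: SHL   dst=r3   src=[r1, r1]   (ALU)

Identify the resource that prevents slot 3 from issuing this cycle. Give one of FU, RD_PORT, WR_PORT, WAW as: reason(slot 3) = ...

(0) want 1×MUL +2rd +1wr — yes → AL1|MU0|ME1|BR1|rd2|wr3
(1) want 1×ALU +2rd +1wr — yes → AL0|MU0|ME1|BR1|rd0|wr2
(2) want 1×ALU +2rd +1wr — FU → AL0|MU0|ME1|BR1|rd0|wr2
(3) want 1×MEM +1rd +0wr — RD_PORT → AL0|MU0|ME1|BR1|rd0|wr2
(4) want 1×ALU +1rd +1wr — FU → AL0|MU0|ME1|BR1|rd0|wr2

reason(slot 3) = RD_PORT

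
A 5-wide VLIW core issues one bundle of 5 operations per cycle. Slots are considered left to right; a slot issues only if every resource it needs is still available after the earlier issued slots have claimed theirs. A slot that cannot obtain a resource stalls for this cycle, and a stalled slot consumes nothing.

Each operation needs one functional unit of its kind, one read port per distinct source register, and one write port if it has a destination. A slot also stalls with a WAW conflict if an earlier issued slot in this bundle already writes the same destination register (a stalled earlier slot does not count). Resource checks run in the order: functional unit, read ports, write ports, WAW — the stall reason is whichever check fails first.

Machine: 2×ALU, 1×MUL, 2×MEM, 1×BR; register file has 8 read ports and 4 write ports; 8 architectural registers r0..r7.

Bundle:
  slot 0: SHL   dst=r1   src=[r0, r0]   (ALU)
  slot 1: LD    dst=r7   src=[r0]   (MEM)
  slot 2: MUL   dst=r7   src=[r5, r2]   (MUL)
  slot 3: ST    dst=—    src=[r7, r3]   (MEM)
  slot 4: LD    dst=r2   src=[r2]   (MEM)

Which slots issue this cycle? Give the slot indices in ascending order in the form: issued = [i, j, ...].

#0 ALU src=r0,r0 dispatched  <A:1 Mu:1 Ld:2 B:1 rd:7 wr:3>
#1 MEM src=r0 dispatched  <A:1 Mu:1 Ld:1 B:1 rd:6 wr:2>
#2 MUL src=r5,r2 held:WAW  <A:1 Mu:1 Ld:1 B:1 rd:6 wr:2>
#3 MEM src=r7,r3 dispatched  <A:1 Mu:1 Ld:0 B:1 rd:4 wr:2>
#4 MEM src=r2 held:FU  <A:1 Mu:1 Ld:0 B:1 rd:4 wr:2>

issued = [0, 1, 3]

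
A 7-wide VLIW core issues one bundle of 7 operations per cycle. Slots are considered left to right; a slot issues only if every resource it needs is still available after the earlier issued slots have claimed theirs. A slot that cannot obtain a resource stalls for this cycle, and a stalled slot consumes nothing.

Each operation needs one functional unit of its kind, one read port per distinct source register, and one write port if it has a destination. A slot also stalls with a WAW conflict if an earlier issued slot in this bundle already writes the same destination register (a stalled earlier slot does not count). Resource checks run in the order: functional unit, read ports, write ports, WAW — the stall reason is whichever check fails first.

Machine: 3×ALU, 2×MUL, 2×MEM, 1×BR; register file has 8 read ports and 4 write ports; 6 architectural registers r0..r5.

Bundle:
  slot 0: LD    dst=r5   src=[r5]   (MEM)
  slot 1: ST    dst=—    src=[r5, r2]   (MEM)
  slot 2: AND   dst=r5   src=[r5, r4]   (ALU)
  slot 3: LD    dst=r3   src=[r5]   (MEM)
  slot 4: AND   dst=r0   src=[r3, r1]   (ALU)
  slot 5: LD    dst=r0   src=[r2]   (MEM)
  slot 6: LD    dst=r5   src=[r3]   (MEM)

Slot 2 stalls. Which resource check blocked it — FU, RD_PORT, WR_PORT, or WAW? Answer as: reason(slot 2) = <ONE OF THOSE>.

reason(slot 2) = WAW

  0. MEM→r5 ⇒ go  {3A/2Mu/1Ld/1B | 7r 3w}
  1. MEM ⇒ go  {3A/2Mu/0Ld/1B | 5r 3w}
  2. ALU→r5 ⇒ no(WAW)  {3A/2Mu/0Ld/1B | 5r 3w}
  3. MEM→r3 ⇒ no(FU)  {3A/2Mu/0Ld/1B | 5r 3w}
  4. ALU→r0 ⇒ go  {2A/2Mu/0Ld/1B | 3r 2w}
  5. MEM→r0 ⇒ no(FU)  {2A/2Mu/0Ld/1B | 3r 2w}
  6. MEM→r5 ⇒ no(FU)  {2A/2Mu/0Ld/1B | 3r 2w}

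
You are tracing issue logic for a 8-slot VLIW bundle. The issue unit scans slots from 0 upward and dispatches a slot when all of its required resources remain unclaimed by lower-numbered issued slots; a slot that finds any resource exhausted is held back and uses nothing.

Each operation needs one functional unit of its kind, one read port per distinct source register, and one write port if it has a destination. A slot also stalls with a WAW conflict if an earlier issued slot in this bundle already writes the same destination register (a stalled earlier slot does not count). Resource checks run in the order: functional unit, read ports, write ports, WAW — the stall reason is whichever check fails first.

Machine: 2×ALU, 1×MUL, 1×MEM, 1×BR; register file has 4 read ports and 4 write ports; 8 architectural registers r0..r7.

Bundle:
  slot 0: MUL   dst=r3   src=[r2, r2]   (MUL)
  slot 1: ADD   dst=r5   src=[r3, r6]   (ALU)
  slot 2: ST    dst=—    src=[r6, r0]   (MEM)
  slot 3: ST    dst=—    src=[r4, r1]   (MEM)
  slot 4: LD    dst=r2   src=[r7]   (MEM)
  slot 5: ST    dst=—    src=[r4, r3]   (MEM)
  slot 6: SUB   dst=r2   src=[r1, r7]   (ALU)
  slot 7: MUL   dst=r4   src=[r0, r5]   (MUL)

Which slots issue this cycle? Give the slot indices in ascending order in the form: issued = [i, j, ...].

issued = [0, 1, 4]

#0 MUL src=r2,r2 dispatched  <A:2 Mu:0 Ld:1 B:1 rd:3 wr:3>
#1 ALU src=r3,r6 dispatched  <A:1 Mu:0 Ld:1 B:1 rd:1 wr:2>
#2 MEM src=r6,r0 held:RD_PORT  <A:1 Mu:0 Ld:1 B:1 rd:1 wr:2>
#3 MEM src=r4,r1 held:RD_PORT  <A:1 Mu:0 Ld:1 B:1 rd:1 wr:2>
#4 MEM src=r7 dispatched  <A:1 Mu:0 Ld:0 B:1 rd:0 wr:1>
#5 MEM src=r4,r3 held:FU  <A:1 Mu:0 Ld:0 B:1 rd:0 wr:1>
#6 ALU src=r1,r7 held:RD_PORT  <A:1 Mu:0 Ld:0 B:1 rd:0 wr:1>
#7 MUL src=r0,r5 held:FU  <A:1 Mu:0 Ld:0 B:1 rd:0 wr:1>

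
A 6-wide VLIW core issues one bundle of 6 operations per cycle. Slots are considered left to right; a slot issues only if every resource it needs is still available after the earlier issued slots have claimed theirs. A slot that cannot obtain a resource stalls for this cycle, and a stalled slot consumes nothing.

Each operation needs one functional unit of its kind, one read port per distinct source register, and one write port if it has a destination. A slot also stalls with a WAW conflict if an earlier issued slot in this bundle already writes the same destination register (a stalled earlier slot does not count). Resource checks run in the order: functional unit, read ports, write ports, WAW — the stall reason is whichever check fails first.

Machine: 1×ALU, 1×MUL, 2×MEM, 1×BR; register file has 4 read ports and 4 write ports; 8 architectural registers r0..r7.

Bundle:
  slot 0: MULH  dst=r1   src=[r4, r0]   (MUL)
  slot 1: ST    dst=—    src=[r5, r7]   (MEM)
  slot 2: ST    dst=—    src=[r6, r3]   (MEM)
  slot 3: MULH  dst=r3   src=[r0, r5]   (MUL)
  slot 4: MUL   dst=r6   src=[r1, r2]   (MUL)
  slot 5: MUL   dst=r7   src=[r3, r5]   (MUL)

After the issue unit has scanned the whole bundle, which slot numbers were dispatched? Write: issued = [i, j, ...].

issued = [0, 1]

slot 0 (MUL): ISSUE — free A1,Mu0,Ld2,B1 rp2 wp3
slot 1 (MEM): ISSUE — free A1,Mu0,Ld1,B1 rp0 wp3
slot 2 (MEM): stall RD_PORT — free A1,Mu0,Ld1,B1 rp0 wp3
slot 3 (MUL): stall FU — free A1,Mu0,Ld1,B1 rp0 wp3
slot 4 (MUL): stall FU — free A1,Mu0,Ld1,B1 rp0 wp3
slot 5 (MUL): stall FU — free A1,Mu0,Ld1,B1 rp0 wp3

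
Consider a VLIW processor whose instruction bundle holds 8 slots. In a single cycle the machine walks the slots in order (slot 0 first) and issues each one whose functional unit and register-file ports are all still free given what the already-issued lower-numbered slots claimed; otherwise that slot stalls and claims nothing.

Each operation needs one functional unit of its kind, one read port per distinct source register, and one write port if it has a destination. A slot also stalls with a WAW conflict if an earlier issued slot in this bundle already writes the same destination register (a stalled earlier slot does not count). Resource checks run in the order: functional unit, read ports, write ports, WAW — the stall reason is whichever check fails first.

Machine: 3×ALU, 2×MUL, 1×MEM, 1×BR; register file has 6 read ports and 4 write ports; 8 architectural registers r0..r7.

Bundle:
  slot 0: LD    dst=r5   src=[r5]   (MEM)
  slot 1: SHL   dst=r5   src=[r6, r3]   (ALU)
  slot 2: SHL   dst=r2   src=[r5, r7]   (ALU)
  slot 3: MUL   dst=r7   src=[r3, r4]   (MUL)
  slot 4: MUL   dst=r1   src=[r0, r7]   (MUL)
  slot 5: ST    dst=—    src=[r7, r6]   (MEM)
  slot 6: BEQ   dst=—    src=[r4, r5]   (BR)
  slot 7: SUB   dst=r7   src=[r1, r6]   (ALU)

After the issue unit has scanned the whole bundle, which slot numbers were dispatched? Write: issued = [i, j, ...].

#0 MEM src=r5 dispatched  <A:3 Mu:2 Ld:0 B:1 rd:5 wr:3>
#1 ALU src=r6,r3 held:WAW  <A:3 Mu:2 Ld:0 B:1 rd:5 wr:3>
#2 ALU src=r5,r7 dispatched  <A:2 Mu:2 Ld:0 B:1 rd:3 wr:2>
#3 MUL src=r3,r4 dispatched  <A:2 Mu:1 Ld:0 B:1 rd:1 wr:1>
#4 MUL src=r0,r7 held:RD_PORT  <A:2 Mu:1 Ld:0 B:1 rd:1 wr:1>
#5 MEM src=r7,r6 held:FU  <A:2 Mu:1 Ld:0 B:1 rd:1 wr:1>
#6 BR src=r4,r5 held:RD_PORT  <A:2 Mu:1 Ld:0 B:1 rd:1 wr:1>
#7 ALU src=r1,r6 held:RD_PORT  <A:2 Mu:1 Ld:0 B:1 rd:1 wr:1>

issued = [0, 2, 3]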